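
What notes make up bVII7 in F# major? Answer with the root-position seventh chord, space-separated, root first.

E G# B D

The root of bVII7 is the lowered 7th degree: E# becomes E. Building the dominant-seventh chord from the parallel minor on E: E–G#–B–D.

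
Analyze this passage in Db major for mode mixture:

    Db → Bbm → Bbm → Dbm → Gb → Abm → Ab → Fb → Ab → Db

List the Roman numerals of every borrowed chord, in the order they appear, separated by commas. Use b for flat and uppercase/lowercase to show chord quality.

i, v, bIII

The diatonic triads in Db major are Db, Ebm, Fm, Gb, Ab, Bbm, Cdim. Db, Bbm, Gb and Ab all belong to that set. Dbm (Db–Fb–Ab) is not: scale degree 1 in Db major carries Db (I). In Db minor the chord on that degree is Dbm, so here it functions as i, borrowed from the parallel minor. Abm (Ab–Cb–Eb) doesn't fit — on degree 5 Db major would have Ab (V). Abm is the degree-5 chord of Db minor, so it is the borrowed v. Fb (Fb–Ab–Cb) is not: scale degree 3 in Db major carries Fm (iii). In Db minor the chord on that degree is Fb, so here it functions as bIII, borrowed from the parallel minor.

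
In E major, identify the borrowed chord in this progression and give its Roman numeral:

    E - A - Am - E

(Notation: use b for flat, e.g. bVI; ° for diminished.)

iv

E major has the diatonic set E, F#m, G#m, A, B, C#m, D#dim. Of the given chords, E and A are diatonic. But Am (A–C–E) is foreign: the diatonic IV on degree 4 is A, whereas Am comes from E minor. It is labeled iv.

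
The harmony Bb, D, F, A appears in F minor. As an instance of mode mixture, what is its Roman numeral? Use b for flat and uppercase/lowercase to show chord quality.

The root Bb is the diatonic 4th degree of F minor; the borrowing shows in the chord quality. The diatonic chord on degree 4 would be Bbm (iv), but Bb–D–F–A is the major-seventh chord from F major. As a borrowed chord it is labeled IVmaj7.

IVmaj7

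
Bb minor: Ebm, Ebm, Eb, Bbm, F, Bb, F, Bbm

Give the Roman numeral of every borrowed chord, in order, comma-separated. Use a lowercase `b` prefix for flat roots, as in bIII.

The diatonic triads in Bb minor (with V from harmonic minor) are Bbm, Cdim, Db, Ebm, F, Gb, Ab. Ebm, Bbm and F are all diatonic. But Eb (Eb–G–Bb) is foreign: the diatonic iv on degree 4 is Ebm, whereas Eb comes from Bb major. It is labeled IV. But Bb (Bb–D–F) is foreign: the diatonic i on degree 1 is Bbm, whereas Bb comes from Bb major. It is labeled I.

IV, I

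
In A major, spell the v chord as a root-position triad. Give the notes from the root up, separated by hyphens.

The root, E, is scale degree 5 — the same note in A major and A minor; only the chord quality changes. In A minor the chord on E is E–G–B.

E-G-B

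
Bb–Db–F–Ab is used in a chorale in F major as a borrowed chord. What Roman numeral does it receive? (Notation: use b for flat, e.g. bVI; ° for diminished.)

Bb is scale degree 4 in F major. Diatonically F major has Bb (IV) on that degree; Bb–Db–F–Ab is instead the minor-seventh chord native to F minor, so it takes the label iv7.

iv7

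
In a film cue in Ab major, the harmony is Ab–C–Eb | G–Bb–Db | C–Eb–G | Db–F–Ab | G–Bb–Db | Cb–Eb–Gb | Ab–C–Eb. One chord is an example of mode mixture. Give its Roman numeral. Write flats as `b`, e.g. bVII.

In Ab major the diatonic chords are Ab, Bbm, Cm, Db, Eb, Fm, Gdim. Ab–C–Eb = Ab, G–Bb–Db = Gdim, C–Eb–G = Cm and Db–F–Ab = Db all belong to that set. Cb–Eb–Gb doesn't fit — on degree 3 Ab major would have Cm (iii). Cb is the degree-3 chord of Ab minor, so it is the borrowed bIII.

bIII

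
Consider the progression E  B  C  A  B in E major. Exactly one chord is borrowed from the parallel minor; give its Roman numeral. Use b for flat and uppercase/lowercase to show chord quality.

E major has the diatonic set E, F#m, G#m, A, B, C#m, D#dim. E, B and A are all diatonic. C (C–E–G) doesn't fit — on degree 6 E major would have C#m (vi). C is the degree-6 chord of E minor, so it is the borrowed bVI.

bVI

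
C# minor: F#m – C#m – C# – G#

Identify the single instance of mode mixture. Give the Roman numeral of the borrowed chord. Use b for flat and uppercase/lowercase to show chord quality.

I

C# minor has the diatonic set C#m, D#dim, E, F#m, G#, A, B (with V from harmonic minor). F#m, C#m and G# are all diatonic. C# (C#–E#–G#) doesn't fit — on degree 1 C# minor would have C#m (i). C# is the degree-1 chord of C# major, so it is the borrowed I.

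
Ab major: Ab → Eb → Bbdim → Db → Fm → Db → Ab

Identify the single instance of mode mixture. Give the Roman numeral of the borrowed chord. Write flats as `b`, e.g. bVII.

ii°

Ab major has the diatonic set Ab, Bbm, Cm, Db, Eb, Fm, Gdim. Of the given chords, Ab, Eb, Db and Fm are diatonic. Bbdim (Bb–Db–Fb) is not: scale degree 2 in Ab major carries Bbm (ii). In Ab minor the chord on that degree is Bbdim, so here it functions as ii°, borrowed from the parallel minor.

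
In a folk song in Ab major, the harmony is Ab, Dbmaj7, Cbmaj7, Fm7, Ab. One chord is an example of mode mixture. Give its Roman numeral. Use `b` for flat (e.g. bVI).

The diatonic triads in Ab major are Ab, Bbm, Cm, Db, Eb, Fm, Gdim. Of the given chords, Ab, Dbmaj7 and Fm7 are diatonic. Cbmaj7 (Cb–Eb–Gb–Bb) is not: scale degree 3 in Ab major carries Cm (iii). In Ab minor the chord on that degree is Cbmaj7, so here it functions as bIIImaj7, borrowed from the parallel minor.

bIIImaj7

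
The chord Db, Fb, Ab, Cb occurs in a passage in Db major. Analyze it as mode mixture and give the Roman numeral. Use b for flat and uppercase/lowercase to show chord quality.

i7

Db is scale degree 1 in Db major. The diatonic chord on degree 1 would be Db (I), but Db–Fb–Ab–Cb is the minor-seventh chord from Db minor. As a borrowed chord it is labeled i7.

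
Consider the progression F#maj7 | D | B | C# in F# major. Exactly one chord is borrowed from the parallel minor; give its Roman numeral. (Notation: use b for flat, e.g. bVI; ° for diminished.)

F# major has the diatonic set F#, G#m, A#m, B, C#, D#m, E#dim. F#maj7, B and C# all belong to that set. D (D–F#–A) is not: scale degree 6 in F# major carries D#m (vi). In F# minor the chord on that degree is D, so here it functions as bVI, borrowed from the parallel minor.

bVI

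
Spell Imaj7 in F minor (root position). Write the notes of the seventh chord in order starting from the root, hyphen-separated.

The root, F, is scale degree 1 — the same note in F minor and F major; only the chord quality changes. Stacking thirds in F major on F gives F–A–C–E.

F-A-C-E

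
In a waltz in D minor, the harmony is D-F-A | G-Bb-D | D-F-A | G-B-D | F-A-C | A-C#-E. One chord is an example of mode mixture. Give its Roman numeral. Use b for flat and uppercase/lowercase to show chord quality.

The diatonic triads in D minor (with V from harmonic minor) are Dm, Edim, F, Gm, A, Bb, C. Of the given chords, D–F–A = Dm, G–Bb–D = Gm, F–A–C = F and A–C#–E = A are diatonic. G–B–D doesn't fit — on degree 4 D minor would have Gm (iv). G is the degree-4 chord of D major, so it is the borrowed IV.

IV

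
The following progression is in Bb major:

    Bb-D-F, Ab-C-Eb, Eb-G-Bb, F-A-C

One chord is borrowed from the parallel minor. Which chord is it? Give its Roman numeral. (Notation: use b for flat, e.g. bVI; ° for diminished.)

bVII

The diatonic triads in Bb major are Bb, Cm, Dm, Eb, F, Gm, Adim. Bb–D–F = Bb, Eb–G–Bb = Eb and F–A–C = F are all diatonic. But Ab–C–Eb is foreign: the diatonic vii° on degree 7 is Adim, whereas Ab comes from Bb minor. It is labeled bVII.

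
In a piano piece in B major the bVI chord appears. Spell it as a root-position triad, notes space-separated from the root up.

Scale degree 6 in B major is G#. bVI uses the lowered form, G, taken from B minor. In B minor the chord on G is G–B–D.

G B D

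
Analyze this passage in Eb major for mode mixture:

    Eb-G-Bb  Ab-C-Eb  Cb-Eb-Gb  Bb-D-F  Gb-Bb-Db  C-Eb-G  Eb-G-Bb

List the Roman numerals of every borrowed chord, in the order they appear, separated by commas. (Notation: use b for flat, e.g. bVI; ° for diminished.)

The diatonic triads in Eb major are Eb, Fm, Gm, Ab, Bb, Cm, Ddim. Eb–G–Bb = Eb, Ab–C–Eb = Ab, Bb–D–F = Bb and C–Eb–G = Cm are all diatonic. Cb–Eb–Gb doesn't fit — on degree 6 Eb major would have Cm (vi). Cb is the degree-6 chord of Eb minor, so it is the borrowed bVI. Gb–Bb–Db is not: scale degree 3 in Eb major carries Gm (iii). In Eb minor the chord on that degree is Gb, so here it functions as bIII, borrowed from the parallel minor.

bVI, bIII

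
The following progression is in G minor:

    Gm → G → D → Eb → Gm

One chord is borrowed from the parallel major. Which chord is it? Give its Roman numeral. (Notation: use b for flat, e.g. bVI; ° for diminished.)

I

G minor has the diatonic set Gm, Adim, Bb, Cm, D, Eb, F (with V from harmonic minor). Gm, D and Eb all belong to that set. G (G–B–D) is not: scale degree 1 in G minor carries Gm (i). In G major the chord on that degree is G, so here it functions as I, borrowed from the parallel major.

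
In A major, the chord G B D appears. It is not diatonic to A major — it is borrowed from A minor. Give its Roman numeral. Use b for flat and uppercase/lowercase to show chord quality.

bVII

The root G is the lowered 7th scale degree — diatonically A major has G# there. Diatonically A major has G#dim (vii°) on that degree; G–B–D is instead the major chord native to A minor, so it takes the label bVII.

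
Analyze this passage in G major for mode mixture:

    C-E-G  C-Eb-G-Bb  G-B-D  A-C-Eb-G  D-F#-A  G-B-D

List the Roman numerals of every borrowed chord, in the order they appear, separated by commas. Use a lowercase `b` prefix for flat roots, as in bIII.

In G major the diatonic chords are G, Am, Bm, C, D, Em, F#dim. Of the given chords, C–E–G = C, G–B–D = G and D–F#–A = D are diatonic. C–Eb–G–Bb is not: scale degree 4 in G major carries C (IV). In G minor the chord on that degree is Cm7, so here it functions as iv7, borrowed from the parallel minor. A–C–Eb–G doesn't fit — on degree 2 G major would have Am (ii). Am7b5 is the degree-2 chord of G minor, so it is the borrowed iiø7.

iv7, iiø7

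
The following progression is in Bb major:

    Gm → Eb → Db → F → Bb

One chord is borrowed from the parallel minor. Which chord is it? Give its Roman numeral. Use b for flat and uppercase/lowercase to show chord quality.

The diatonic triads in Bb major are Bb, Cm, Dm, Eb, F, Gm, Adim. Of the given chords, Gm, Eb, F and Bb are diatonic. Db (Db–F–Ab) doesn't fit — on degree 3 Bb major would have Dm (iii). Db is the degree-3 chord of Bb minor, so it is the borrowed bIII.

bIII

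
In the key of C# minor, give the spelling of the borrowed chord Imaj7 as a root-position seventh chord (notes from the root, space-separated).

The root, C#, is scale degree 1 — the same note in C# minor and C# major; only the chord quality changes. Stacking thirds in C# major on C# gives C#–E#–G#–B#.

C# E# G# B#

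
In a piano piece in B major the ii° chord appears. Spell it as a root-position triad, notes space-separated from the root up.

ii° is built on scale degree 2, which is C# in both B major and its parallel. In B minor the chord on C# is C#–E–G.

C# E G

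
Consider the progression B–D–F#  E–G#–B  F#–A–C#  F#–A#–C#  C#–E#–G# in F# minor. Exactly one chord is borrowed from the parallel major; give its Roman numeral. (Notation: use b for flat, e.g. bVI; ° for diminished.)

I

F# minor has the diatonic set F#m, G#dim, A, Bm, C#, D, E (with V from harmonic minor). B–D–F# = Bm, E–G#–B = E, F#–A–C# = F#m and C#–E#–G# = C# are all diatonic. F#–A#–C# doesn't fit — on degree 1 F# minor would have F#m (i). F# is the degree-1 chord of F# major, so it is the borrowed I.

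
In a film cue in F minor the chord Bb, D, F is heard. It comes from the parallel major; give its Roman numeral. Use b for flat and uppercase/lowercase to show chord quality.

IV

The root Bb is the diatonic 4th degree of F minor; the borrowing shows in the chord quality. The diatonic chord on degree 4 would be Bbm (iv), but Bb–D–F is the major chord from F major. As a borrowed chord it is labeled IV.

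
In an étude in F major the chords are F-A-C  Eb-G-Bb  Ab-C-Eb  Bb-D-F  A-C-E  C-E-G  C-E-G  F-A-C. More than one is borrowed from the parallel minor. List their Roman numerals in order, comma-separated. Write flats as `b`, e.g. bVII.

The diatonic triads in F major are F, Gm, Am, Bb, C, Dm, Edim. Of the given chords, F–A–C = F, Bb–D–F = Bb, A–C–E = Am and C–E–G = C are diatonic. Eb–G–Bb doesn't fit — on degree 7 F major would have Edim (vii°). Eb is the degree-7 chord of F minor, so it is the borrowed bVII. Ab–C–Eb doesn't fit — on degree 3 F major would have Am (iii). Ab is the degree-3 chord of F minor, so it is the borrowed bIII.

bVII, bIII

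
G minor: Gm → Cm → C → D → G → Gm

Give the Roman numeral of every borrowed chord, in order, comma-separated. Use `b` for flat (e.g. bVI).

IV, I

In G minor (with V from harmonic minor) the diatonic chords are Gm, Adim, Bb, Cm, D, Eb, F. Gm, Cm and D all belong to that set. C (C–E–G) doesn't fit — on degree 4 G minor would have Cm (iv). C is the degree-4 chord of G major, so it is the borrowed IV. G (G–B–D) doesn't fit — on degree 1 G minor would have Gm (i). G is the degree-1 chord of G major, so it is the borrowed I.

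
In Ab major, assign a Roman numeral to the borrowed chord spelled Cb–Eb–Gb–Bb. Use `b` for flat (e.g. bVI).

The root Cb is the lowered 3rd scale degree — diatonically Ab major has C there. Diatonically Ab major has Cm (iii) on that degree; Cb–Eb–Gb–Bb is instead the major-seventh chord native to Ab minor, so it takes the label bIIImaj7.

bIIImaj7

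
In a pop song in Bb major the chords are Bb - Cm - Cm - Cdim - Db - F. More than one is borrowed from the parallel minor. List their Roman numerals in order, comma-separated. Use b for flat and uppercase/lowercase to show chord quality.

The diatonic triads in Bb major are Bb, Cm, Dm, Eb, F, Gm, Adim. Of the given chords, Bb, Cm and F are diatonic. But Cdim (C–Eb–Gb) is foreign: the diatonic ii on degree 2 is Cm, whereas Cdim comes from Bb minor. It is labeled ii°. Db (Db–F–Ab) is not: scale degree 3 in Bb major carries Dm (iii). In Bb minor the chord on that degree is Db, so here it functions as bIII, borrowed from the parallel minor.

ii°, bIII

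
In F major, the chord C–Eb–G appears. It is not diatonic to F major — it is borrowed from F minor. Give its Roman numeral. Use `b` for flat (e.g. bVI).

v

The root C is the diatonic 5th degree of F major; the borrowing shows in the chord quality. The diatonic chord on degree 5 would be C (V), but C–Eb–G is the minor chord from F minor. As a borrowed chord it is labeled v.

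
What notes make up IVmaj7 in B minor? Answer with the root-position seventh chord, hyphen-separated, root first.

IVmaj7 is built on scale degree 4, which is E in both B minor and its parallel. In B major the chord on E is E–G#–B–D#.

E-G#-B-D#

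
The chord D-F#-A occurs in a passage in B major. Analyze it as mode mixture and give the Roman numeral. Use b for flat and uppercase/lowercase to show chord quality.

bIII

The root D is the lowered 3rd scale degree — diatonically B major has D# there. Diatonically B major has D#m (iii) on that degree; D–F#–A is instead the major chord native to B minor, so it takes the label bIII.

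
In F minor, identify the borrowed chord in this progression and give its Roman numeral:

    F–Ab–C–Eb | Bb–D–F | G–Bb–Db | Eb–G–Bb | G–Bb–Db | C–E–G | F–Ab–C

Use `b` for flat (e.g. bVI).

IV

In F minor (with V from harmonic minor) the diatonic chords are Fm, Gdim, Ab, Bbm, C, Db, Eb. Of the given chords, F–Ab–C–Eb = Fm7, G–Bb–Db = Gdim, Eb–G–Bb = Eb, C–E–G = C and F–Ab–C = Fm are diatonic. Bb–D–F doesn't fit — on degree 4 F minor would have Bbm (iv). Bb is the degree-4 chord of F major, so it is the borrowed IV.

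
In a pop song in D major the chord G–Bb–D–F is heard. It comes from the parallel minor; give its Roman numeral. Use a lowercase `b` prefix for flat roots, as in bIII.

iv7

The root G is the diatonic 4th degree of D major; the borrowing shows in the chord quality. G–Bb–D–F is a minor-seventh chord — the form found in D minor, not the diatonic IV (G). Borrowed into D major it is written iv7.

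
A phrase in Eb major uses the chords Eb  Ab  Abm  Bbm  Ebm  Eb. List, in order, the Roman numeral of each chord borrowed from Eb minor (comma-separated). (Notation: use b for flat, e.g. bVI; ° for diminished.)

The diatonic triads in Eb major are Eb, Fm, Gm, Ab, Bb, Cm, Ddim. Eb and Ab both belong to that set. But Abm (Ab–Cb–Eb) is foreign: the diatonic IV on degree 4 is Ab, whereas Abm comes from Eb minor. It is labeled iv. Bbm (Bb–Db–F) doesn't fit — on degree 5 Eb major would have Bb (V). Bbm is the degree-5 chord of Eb minor, so it is the borrowed v. But Ebm (Eb–Gb–Bb) is foreign: the diatonic I on degree 1 is Eb, whereas Ebm comes from Eb minor. It is labeled i.

iv, v, i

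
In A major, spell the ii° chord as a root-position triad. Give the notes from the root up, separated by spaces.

ii° is built on scale degree 2, which is B in both A major and its parallel. Building the diminished chord from the parallel minor on B: B–D–F.

B D F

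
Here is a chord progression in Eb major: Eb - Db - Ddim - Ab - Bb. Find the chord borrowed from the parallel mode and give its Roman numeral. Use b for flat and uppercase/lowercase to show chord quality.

bVII

Eb major has the diatonic set Eb, Fm, Gm, Ab, Bb, Cm, Ddim. Eb, Ddim, Ab and Bb are all diatonic. Db (Db–F–Ab) is not: scale degree 7 in Eb major carries Ddim (vii°). In Eb minor the chord on that degree is Db, so here it functions as bVII, borrowed from the parallel minor.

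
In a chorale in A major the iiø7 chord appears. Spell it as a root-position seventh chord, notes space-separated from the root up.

B D F A

iiø7 is built on scale degree 2, which is B in both A major and its parallel. Building the half-diminished-seventh chord from the parallel minor on B: B–D–F–A.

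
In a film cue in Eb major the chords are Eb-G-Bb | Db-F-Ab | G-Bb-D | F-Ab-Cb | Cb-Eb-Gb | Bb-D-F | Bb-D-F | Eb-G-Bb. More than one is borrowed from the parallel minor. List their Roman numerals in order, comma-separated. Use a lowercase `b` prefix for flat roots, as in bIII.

bVII, ii°, bVI

The diatonic triads in Eb major are Eb, Fm, Gm, Ab, Bb, Cm, Ddim. Eb–G–Bb = Eb, G–Bb–D = Gm and Bb–D–F = Bb are all diatonic. Db–F–Ab doesn't fit — on degree 7 Eb major would have Ddim (vii°). Db is the degree-7 chord of Eb minor, so it is the borrowed bVII. F–Ab–Cb is not: scale degree 2 in Eb major carries Fm (ii). In Eb minor the chord on that degree is Fdim, so here it functions as ii°, borrowed from the parallel minor. Cb–Eb–Gb is not: scale degree 6 in Eb major carries Cm (vi). In Eb minor the chord on that degree is Cb, so here it functions as bVI, borrowed from the parallel minor.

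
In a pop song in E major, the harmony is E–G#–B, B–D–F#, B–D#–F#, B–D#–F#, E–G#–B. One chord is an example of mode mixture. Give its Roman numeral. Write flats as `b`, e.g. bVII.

v

E major has the diatonic set E, F#m, G#m, A, B, C#m, D#dim. E–G#–B = E and B–D#–F# = B both belong to that set. B–D–F# is not: scale degree 5 in E major carries B (V). In E minor the chord on that degree is Bm, so here it functions as v, borrowed from the parallel minor.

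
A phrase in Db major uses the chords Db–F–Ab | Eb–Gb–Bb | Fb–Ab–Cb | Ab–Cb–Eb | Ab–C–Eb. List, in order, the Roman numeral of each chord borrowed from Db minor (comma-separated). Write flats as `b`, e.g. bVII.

The diatonic triads in Db major are Db, Ebm, Fm, Gb, Ab, Bbm, Cdim. Of the given chords, Db–F–Ab = Db, Eb–Gb–Bb = Ebm and Ab–C–Eb = Ab are diatonic. Fb–Ab–Cb doesn't fit — on degree 3 Db major would have Fm (iii). Fb is the degree-3 chord of Db minor, so it is the borrowed bIII. But Ab–Cb–Eb is foreign: the diatonic V on degree 5 is Ab, whereas Abm comes from Db minor. It is labeled v.

bIII, v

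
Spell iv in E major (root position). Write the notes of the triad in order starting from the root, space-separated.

The root, A, is scale degree 4 — the same note in E major and E minor; only the chord quality changes. In E minor the chord on A is A–C–E.

A C E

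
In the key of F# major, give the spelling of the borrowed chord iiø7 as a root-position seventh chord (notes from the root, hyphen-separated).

The root, G#, is scale degree 2 — the same note in F# major and F# minor; only the chord quality changes. Building the half-diminished-seventh chord from the parallel minor on G#: G#–B–D–F#.

G#-B-D-F#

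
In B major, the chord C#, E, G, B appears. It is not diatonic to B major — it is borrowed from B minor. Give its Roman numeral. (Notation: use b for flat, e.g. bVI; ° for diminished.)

C# is scale degree 2 in B major. The diatonic chord on degree 2 would be C#m (ii), but C#–E–G–B is the half-diminished-seventh chord from B minor. As a borrowed chord it is labeled iiø7.

iiø7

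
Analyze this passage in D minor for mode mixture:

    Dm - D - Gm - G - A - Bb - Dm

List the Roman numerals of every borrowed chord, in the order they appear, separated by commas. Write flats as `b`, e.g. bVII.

D minor has the diatonic set Dm, Edim, F, Gm, A, Bb, C (with V from harmonic minor). Dm, Gm, A and Bb all belong to that set. D (D–F#–A) doesn't fit — on degree 1 D minor would have Dm (i). D is the degree-1 chord of D major, so it is the borrowed I. G (G–B–D) is not: scale degree 4 in D minor carries Gm (iv). In D major the chord on that degree is G, so here it functions as IV, borrowed from the parallel major.

I, IV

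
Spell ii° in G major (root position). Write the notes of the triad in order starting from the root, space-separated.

A C Eb

ii° is built on scale degree 2, which is A in both G major and its parallel. In G minor the chord on A is A–C–Eb.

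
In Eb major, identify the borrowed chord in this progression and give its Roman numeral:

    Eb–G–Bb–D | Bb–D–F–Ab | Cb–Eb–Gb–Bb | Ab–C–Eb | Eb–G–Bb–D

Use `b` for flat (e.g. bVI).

In Eb major the diatonic chords are Eb, Fm, Gm, Ab, Bb, Cm, Ddim. Of the given chords, Eb–G–Bb–D = Ebmaj7, Bb–D–F–Ab = Bb7 and Ab–C–Eb = Ab are diatonic. Cb–Eb–Gb–Bb is not: scale degree 6 in Eb major carries Cm (vi). In Eb minor the chord on that degree is Cbmaj7, so here it functions as bVImaj7, borrowed from the parallel minor.

bVImaj7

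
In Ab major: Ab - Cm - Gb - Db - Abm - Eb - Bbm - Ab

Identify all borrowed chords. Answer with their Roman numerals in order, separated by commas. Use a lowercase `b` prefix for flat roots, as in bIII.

The diatonic triads in Ab major are Ab, Bbm, Cm, Db, Eb, Fm, Gdim. Ab, Cm, Db, Eb and Bbm are all diatonic. Gb (Gb–Bb–Db) doesn't fit — on degree 7 Ab major would have Gdim (vii°). Gb is the degree-7 chord of Ab minor, so it is the borrowed bVII. Abm (Ab–Cb–Eb) is not: scale degree 1 in Ab major carries Ab (I). In Ab minor the chord on that degree is Abm, so here it functions as i, borrowed from the parallel minor.

bVII, i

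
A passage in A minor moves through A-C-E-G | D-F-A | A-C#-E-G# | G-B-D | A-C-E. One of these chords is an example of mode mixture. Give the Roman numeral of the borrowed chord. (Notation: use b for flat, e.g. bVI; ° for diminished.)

A minor has the diatonic set Am, Bdim, C, Dm, E, F, G (with V from harmonic minor). A–C–E–G = Am7, D–F–A = Dm, G–B–D = G and A–C–E = Am are all diatonic. A–C#–E–G# is not: scale degree 1 in A minor carries Am (i). In A major the chord on that degree is Amaj7, so here it functions as Imaj7, borrowed from the parallel major.

Imaj7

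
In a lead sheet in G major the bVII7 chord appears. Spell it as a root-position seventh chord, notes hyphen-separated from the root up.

F-A-C-Eb

Scale degree 7 in G major is F#. bVII7 uses the lowered form, F, taken from G minor. Building the dominant-seventh chord from the parallel minor on F: F–A–C–Eb.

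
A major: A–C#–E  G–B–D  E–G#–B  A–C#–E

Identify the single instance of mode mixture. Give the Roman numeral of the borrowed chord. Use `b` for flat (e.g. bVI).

bVII

In A major the diatonic chords are A, Bm, C#m, D, E, F#m, G#dim. A–C#–E = A and E–G#–B = E both belong to that set. G–B–D doesn't fit — on degree 7 A major would have G#dim (vii°). G is the degree-7 chord of A minor, so it is the borrowed bVII.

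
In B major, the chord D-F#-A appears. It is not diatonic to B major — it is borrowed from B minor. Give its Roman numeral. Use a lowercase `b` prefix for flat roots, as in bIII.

bIII

In B major scale degree 3 is D#; D is its lowered form, from B minor. The diatonic chord on degree 3 would be D#m (iii), but D–F#–A is the major chord from B minor. As a borrowed chord it is labeled bIII.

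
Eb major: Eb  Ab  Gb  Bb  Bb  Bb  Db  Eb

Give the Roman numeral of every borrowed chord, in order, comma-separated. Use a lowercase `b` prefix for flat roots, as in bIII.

bIII, bVII

Eb major has the diatonic set Eb, Fm, Gm, Ab, Bb, Cm, Ddim. Of the given chords, Eb, Ab and Bb are diatonic. But Gb (Gb–Bb–Db) is foreign: the diatonic iii on degree 3 is Gm, whereas Gb comes from Eb minor. It is labeled bIII. But Db (Db–F–Ab) is foreign: the diatonic vii° on degree 7 is Ddim, whereas Db comes from Eb minor. It is labeled bVII.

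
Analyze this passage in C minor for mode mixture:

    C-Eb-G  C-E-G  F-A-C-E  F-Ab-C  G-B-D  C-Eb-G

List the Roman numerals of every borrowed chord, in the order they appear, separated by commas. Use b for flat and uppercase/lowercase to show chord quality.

The diatonic triads in C minor (with V from harmonic minor) are Cm, Ddim, Eb, Fm, G, Ab, Bb. C–Eb–G = Cm, F–Ab–C = Fm and G–B–D = G are all diatonic. But C–E–G is foreign: the diatonic i on degree 1 is Cm, whereas C comes from C major. It is labeled I. But F–A–C–E is foreign: the diatonic iv on degree 4 is Fm, whereas Fmaj7 comes from C major. It is labeled IVmaj7.

I, IVmaj7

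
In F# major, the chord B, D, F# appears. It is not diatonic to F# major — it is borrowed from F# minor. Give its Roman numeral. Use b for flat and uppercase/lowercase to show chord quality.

iv

B is scale degree 4 in F# major. Diatonically F# major has B (IV) on that degree; B–D–F# is instead the minor chord native to F# minor, so it takes the label iv.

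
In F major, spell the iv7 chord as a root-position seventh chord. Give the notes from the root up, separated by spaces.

Bb Db F Ab

iv7 is built on scale degree 4, which is Bb in both F major and its parallel. In F minor the chord on Bb is Bb–Db–F–Ab.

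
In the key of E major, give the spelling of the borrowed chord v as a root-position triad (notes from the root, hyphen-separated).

B-D-F#

The root, B, is scale degree 5 — the same note in E major and E minor; only the chord quality changes. In E minor the chord on B is B–D–F#.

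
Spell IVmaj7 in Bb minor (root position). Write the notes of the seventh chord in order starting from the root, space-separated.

Eb G Bb D

The root, Eb, is scale degree 4 — the same note in Bb minor and Bb major; only the chord quality changes. Building the major-seventh chord from the parallel major on Eb: Eb–G–Bb–D.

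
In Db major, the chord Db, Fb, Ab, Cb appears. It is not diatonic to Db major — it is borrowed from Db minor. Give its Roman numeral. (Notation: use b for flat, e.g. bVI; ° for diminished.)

Db is scale degree 1 in Db major. Db–Fb–Ab–Cb is a minor-seventh chord — the form found in Db minor, not the diatonic I (Db). Borrowed into Db major it is written i7.

i7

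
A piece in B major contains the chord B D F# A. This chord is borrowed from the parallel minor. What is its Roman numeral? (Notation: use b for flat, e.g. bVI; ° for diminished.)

i7

B is scale degree 1 in B major. B–D–F#–A is a minor-seventh chord — the form found in B minor, not the diatonic I (B). Borrowed into B major it is written i7.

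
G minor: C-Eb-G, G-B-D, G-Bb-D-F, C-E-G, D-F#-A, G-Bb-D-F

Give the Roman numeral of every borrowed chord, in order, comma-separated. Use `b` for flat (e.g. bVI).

The diatonic triads in G minor (with V from harmonic minor) are Gm, Adim, Bb, Cm, D, Eb, F. C–Eb–G = Cm, G–Bb–D–F = Gm7 and D–F#–A = D all belong to that set. G–B–D is not: scale degree 1 in G minor carries Gm (i). In G major the chord on that degree is G, so here it functions as I, borrowed from the parallel major. But C–E–G is foreign: the diatonic iv on degree 4 is Cm, whereas C comes from G major. It is labeled IV.

I, IV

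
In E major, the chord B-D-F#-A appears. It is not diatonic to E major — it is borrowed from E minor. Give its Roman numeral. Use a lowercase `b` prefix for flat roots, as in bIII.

v7

B is scale degree 5 in E major. The diatonic chord on degree 5 would be B (V), but B–D–F#–A is the minor-seventh chord from E minor. As a borrowed chord it is labeled v7.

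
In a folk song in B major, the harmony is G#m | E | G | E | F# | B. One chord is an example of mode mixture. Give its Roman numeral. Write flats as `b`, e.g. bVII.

B major has the diatonic set B, C#m, D#m, E, F#, G#m, A#dim. Of the given chords, G#m, E, F# and B are diatonic. G (G–B–D) doesn't fit — on degree 6 B major would have G#m (vi). G is the degree-6 chord of B minor, so it is the borrowed bVI.

bVI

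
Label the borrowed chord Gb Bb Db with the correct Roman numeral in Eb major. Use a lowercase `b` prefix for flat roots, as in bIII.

The root Gb is the lowered 3rd scale degree — diatonically Eb major has G there. Gb–Bb–Db is a major chord — the form found in Eb minor, not the diatonic iii (Gm). Borrowed into Eb major it is written bIII.

bIII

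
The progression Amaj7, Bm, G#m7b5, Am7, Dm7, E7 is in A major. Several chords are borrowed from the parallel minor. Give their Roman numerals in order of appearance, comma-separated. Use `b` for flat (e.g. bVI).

i7, iv7

The diatonic triads in A major are A, Bm, C#m, D, E, F#m, G#dim. Of the given chords, Amaj7, Bm, G#m7b5 and E7 are diatonic. Am7 (A–C–E–G) doesn't fit — on degree 1 A major would have A (I). Am7 is the degree-1 chord of A minor, so it is the borrowed i7. But Dm7 (D–F–A–C) is foreign: the diatonic IV on degree 4 is D, whereas Dm7 comes from A minor. It is labeled iv7.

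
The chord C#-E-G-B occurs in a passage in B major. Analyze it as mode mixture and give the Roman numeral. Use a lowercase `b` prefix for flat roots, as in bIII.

iiø7

The root C# is the diatonic 2nd degree of B major; the borrowing shows in the chord quality. Diatonically B major has C#m (ii) on that degree; C#–E–G–B is instead the half-diminished-seventh chord native to B minor, so it takes the label iiø7.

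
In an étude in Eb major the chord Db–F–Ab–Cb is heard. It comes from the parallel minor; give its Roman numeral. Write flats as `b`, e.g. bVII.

bVII7

Db is the lowered form of scale degree 7 in Eb major (the diatonic degree 7 is D). The diatonic chord on degree 7 would be Ddim (vii°), but Db–F–Ab–Cb is the dominant-seventh chord from Eb minor. As a borrowed chord it is labeled bVII7.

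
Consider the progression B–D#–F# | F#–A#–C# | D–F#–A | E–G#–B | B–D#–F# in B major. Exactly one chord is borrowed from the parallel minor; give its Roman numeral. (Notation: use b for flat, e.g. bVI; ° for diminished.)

The diatonic triads in B major are B, C#m, D#m, E, F#, G#m, A#dim. Of the given chords, B–D#–F# = B, F#–A#–C# = F# and E–G#–B = E are diatonic. But D–F#–A is foreign: the diatonic iii on degree 3 is D#m, whereas D comes from B minor. It is labeled bIII.

bIII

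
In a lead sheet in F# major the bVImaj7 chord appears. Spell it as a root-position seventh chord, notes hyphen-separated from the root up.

D-F#-A-C#

Scale degree 6 in F# major is D#. bVImaj7 uses the lowered form, D, taken from F# minor. Stacking thirds in F# minor on D gives D–F#–A–C#.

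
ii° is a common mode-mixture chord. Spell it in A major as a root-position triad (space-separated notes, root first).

B D F

ii° is built on scale degree 2, which is B in both A major and its parallel. In A minor the chord on B is B–D–F.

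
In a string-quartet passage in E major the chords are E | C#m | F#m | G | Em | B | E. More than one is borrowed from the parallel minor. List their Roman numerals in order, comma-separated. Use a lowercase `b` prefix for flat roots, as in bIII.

bIII, i

E major has the diatonic set E, F#m, G#m, A, B, C#m, D#dim. Of the given chords, E, C#m, F#m and B are diatonic. G (G–B–D) doesn't fit — on degree 3 E major would have G#m (iii). G is the degree-3 chord of E minor, so it is the borrowed bIII. Em (E–G–B) doesn't fit — on degree 1 E major would have E (I). Em is the degree-1 chord of E minor, so it is the borrowed i.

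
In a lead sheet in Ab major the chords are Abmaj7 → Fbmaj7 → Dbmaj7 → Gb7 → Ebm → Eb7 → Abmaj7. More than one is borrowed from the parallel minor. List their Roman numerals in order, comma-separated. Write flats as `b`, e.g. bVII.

bVImaj7, bVII7, v

In Ab major the diatonic chords are Ab, Bbm, Cm, Db, Eb, Fm, Gdim. Abmaj7, Dbmaj7 and Eb7 are all diatonic. Fbmaj7 (Fb–Ab–Cb–Eb) doesn't fit — on degree 6 Ab major would have Fm (vi). Fbmaj7 is the degree-6 chord of Ab minor, so it is the borrowed bVImaj7. Gb7 (Gb–Bb–Db–Fb) is not: scale degree 7 in Ab major carries Gdim (vii°). In Ab minor the chord on that degree is Gb7, so here it functions as bVII7, borrowed from the parallel minor. Ebm (Eb–Gb–Bb) is not: scale degree 5 in Ab major carries Eb (V). In Ab minor the chord on that degree is Ebm, so here it functions as v, borrowed from the parallel minor.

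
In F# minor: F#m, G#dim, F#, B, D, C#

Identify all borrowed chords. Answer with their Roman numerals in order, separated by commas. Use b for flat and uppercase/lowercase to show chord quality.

I, IV

In F# minor (with V from harmonic minor) the diatonic chords are F#m, G#dim, A, Bm, C#, D, E. F#m, G#dim, D and C# are all diatonic. But F# (F#–A#–C#) is foreign: the diatonic i on degree 1 is F#m, whereas F# comes from F# major. It is labeled I. B (B–D#–F#) is not: scale degree 4 in F# minor carries Bm (iv). In F# major the chord on that degree is B, so here it functions as IV, borrowed from the parallel major.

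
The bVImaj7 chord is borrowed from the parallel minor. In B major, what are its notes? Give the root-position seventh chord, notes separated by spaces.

G B D F#

bVImaj7 is built on the lowered scale degree 6. In B major degree 6 is G#; lowered it becomes G. Stacking thirds in B minor on G gives G–B–D–F#.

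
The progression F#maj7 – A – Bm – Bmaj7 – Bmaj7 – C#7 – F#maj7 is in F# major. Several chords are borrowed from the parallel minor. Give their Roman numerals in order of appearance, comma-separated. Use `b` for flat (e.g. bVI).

bIII, iv

In F# major the diatonic chords are F#, G#m, A#m, B, C#, D#m, E#dim. Of the given chords, F#maj7, Bmaj7 and C#7 are diatonic. But A (A–C#–E) is foreign: the diatonic iii on degree 3 is A#m, whereas A comes from F# minor. It is labeled bIII. Bm (B–D–F#) is not: scale degree 4 in F# major carries B (IV). In F# minor the chord on that degree is Bm, so here it functions as iv, borrowed from the parallel minor.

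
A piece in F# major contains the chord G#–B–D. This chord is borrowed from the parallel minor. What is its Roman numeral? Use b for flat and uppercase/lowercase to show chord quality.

ii°

G# is scale degree 2 in F# major. Diatonically F# major has G#m (ii) on that degree; G#–B–D is instead the diminished chord native to F# minor, so it takes the label ii°.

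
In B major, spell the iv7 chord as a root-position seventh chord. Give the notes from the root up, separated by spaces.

E G B D

iv7 is built on scale degree 4, which is E in both B major and its parallel. Building the minor-seventh chord from the parallel minor on E: E–G–B–D.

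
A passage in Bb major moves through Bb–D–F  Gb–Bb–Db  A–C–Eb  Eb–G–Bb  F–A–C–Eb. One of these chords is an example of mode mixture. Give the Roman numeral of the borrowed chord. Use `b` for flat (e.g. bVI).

In Bb major the diatonic chords are Bb, Cm, Dm, Eb, F, Gm, Adim. Of the given chords, Bb–D–F = Bb, A–C–Eb = Adim, Eb–G–Bb = Eb and F–A–C–Eb = F7 are diatonic. Gb–Bb–Db doesn't fit — on degree 6 Bb major would have Gm (vi). Gb is the degree-6 chord of Bb minor, so it is the borrowed bVI.

bVI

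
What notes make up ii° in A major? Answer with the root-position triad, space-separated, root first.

B D F

The root, B, is scale degree 2 — the same note in A major and A minor; only the chord quality changes. In A minor the chord on B is B–D–F.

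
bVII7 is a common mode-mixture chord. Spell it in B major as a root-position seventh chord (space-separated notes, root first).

A C# E G

The root of bVII7 is the lowered 7th degree: A# becomes A. In B minor the chord on A is A–C#–E–G.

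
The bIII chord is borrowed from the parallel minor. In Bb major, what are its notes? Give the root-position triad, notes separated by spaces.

bIII is built on the lowered scale degree 3. In Bb major degree 3 is D; lowered it becomes Db. In Bb minor the chord on Db is Db–F–Ab.

Db F Ab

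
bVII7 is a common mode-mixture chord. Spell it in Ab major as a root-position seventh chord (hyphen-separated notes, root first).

Scale degree 7 in Ab major is G. bVII7 uses the lowered form, Gb, taken from Ab minor. Building the dominant-seventh chord from the parallel minor on Gb: Gb–Bb–Db–Fb.

Gb-Bb-Db-Fb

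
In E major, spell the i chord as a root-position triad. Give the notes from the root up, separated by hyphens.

i is built on scale degree 1, which is E in both E major and its parallel. In E minor the chord on E is E–G–B.

E-G-B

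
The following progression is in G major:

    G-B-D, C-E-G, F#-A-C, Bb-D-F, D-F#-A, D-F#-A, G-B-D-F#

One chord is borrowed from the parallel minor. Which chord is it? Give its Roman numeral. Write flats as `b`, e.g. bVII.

bIII

In G major the diatonic chords are G, Am, Bm, C, D, Em, F#dim. G–B–D = G, C–E–G = C, F#–A–C = F#dim, D–F#–A = D and G–B–D–F# = Gmaj7 are all diatonic. Bb–D–F doesn't fit — on degree 3 G major would have Bm (iii). Bb is the degree-3 chord of G minor, so it is the borrowed bIII.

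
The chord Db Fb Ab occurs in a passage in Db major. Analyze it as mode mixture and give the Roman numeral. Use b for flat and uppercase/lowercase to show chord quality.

The root Db is the diatonic 1st degree of Db major; the borrowing shows in the chord quality. The diatonic chord on degree 1 would be Db (I), but Db–Fb–Ab is the minor chord from Db minor. As a borrowed chord it is labeled i.

i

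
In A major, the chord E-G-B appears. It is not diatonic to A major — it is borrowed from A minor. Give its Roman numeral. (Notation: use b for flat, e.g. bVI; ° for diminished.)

The root E is the diatonic 5th degree of A major; the borrowing shows in the chord quality. Diatonically A major has E (V) on that degree; E–G–B is instead the minor chord native to A minor, so it takes the label v.

v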